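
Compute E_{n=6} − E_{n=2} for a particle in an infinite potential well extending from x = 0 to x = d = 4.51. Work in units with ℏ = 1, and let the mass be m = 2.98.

E_n = n²π²ℏ²/(2md²), so ΔE = (6² − 2²) π²ℏ²/(2md²).
ΔE = 32 × π² / (2 × 2.98 × 4.51²) = 2.605.

ΔE = 2.61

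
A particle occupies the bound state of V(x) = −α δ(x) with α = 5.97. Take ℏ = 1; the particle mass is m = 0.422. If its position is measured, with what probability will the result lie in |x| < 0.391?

The normalised bound state is ψ = √κ e^{−κ|x|} with κ = mα/ℏ² = 2.519.
P(|x| < d) = ∫_{−d}^{d} κ e^{−2κ|x|} dx = 1 − e^{−2κd} = 1 − e^{−1.970} = 0.8606.

P = 0.861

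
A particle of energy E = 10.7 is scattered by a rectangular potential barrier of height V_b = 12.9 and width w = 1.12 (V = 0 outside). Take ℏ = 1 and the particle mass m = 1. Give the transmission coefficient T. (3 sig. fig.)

Since E < V_b the interior solution is evanescent with decay constant κ = √(2m(V_b − E))/ℏ = 2.098.
κw = 2.349, sinh(κw) = 5.192.
The exact tunnelling result is T⁻¹ = 1 + V_b² sinh²(κw) / [4E(V_b − E)] = 48.63, so T = 0.0206.

T = 0.0206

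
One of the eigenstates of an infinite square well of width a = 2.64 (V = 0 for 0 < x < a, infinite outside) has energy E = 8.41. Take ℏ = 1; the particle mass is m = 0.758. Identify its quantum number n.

For an infinite well E_n = n²π²ℏ²/(2ma²), so n = (a/πℏ)√(2mE).
n = (2.64/π) × √(2 × 0.758 × 8.41) = 3.001 → n = 3.

n = 3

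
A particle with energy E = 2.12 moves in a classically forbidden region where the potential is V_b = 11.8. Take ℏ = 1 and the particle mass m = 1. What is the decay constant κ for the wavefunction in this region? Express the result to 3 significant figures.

κ = 4.40

Since E < V_b the TISE in this region is ψ'' = κ²ψ with κ = √(2m(V_b − E))/ℏ.
κ = √(2 × 1 × 9.68) = 4.400.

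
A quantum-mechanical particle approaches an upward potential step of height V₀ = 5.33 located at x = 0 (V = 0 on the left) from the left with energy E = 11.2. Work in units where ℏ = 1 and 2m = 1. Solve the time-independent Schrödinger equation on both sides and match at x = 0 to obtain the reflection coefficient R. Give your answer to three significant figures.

R = 0.0256

The wavenumbers are k₁ = √(2mE)/ℏ = 3.347 on the left and k₂ = √(2m(E − V₀))/ℏ = 2.423 on the right.
Matching ψ and ψ′ at x = 0 gives r = (k₁ − k₂)/(k₁ + k₂), so R = r² = 0.02564 and T = 1 − R = 0.9744.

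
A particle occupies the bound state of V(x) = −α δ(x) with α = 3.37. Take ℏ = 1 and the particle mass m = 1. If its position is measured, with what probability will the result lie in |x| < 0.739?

P = 0.993

The normalised bound state is ψ = √κ e^{−κ|x|} with κ = mα/ℏ² = 3.370.
P(|x| < d) = ∫_{−d}^{d} κ e^{−2κ|x|} dx = 1 − e^{−2κd} = 1 − e^{−4.981} = 0.9931.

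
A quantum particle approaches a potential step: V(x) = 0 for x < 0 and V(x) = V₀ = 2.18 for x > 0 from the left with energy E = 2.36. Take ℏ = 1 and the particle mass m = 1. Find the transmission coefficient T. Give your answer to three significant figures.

T = 0.678

On each side the TISE gives plane waves with k = √(2m(E − V))/ℏ: k₁ = √(2·1·2.36) = 2.173, k₂ = √(2·1·0.18) = 0.6000.
Matching ψ and ψ′ at x = 0 gives r = (k₁ − k₂)/(k₁ + k₂), so R = r² = 0.3217 and T = 1 − R = 0.6783.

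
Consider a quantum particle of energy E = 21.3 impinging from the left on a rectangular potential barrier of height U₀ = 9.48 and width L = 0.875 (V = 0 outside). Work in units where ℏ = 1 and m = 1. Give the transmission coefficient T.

Above the barrier the interior wavenumber is k₂ = √(2m(E − U₀))/ℏ = 4.862, giving phase k₂L = 4.254.
Matching at both interfaces gives T⁻¹ = 1 + U₀² sin²(k₂L) / [4E(E − U₀)] = 1.072, hence T = 0.933.

T = 0.933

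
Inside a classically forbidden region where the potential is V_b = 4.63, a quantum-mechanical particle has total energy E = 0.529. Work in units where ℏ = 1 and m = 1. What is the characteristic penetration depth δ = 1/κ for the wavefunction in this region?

δ = 0.349

Since E < V_b the TISE in this region is ψ'' = κ²ψ with κ = √(2m(V_b − E))/ℏ.
κ = √(2 × 1 × 4.101) = 2.864. The penetration depth is δ = 1/κ = 0.349.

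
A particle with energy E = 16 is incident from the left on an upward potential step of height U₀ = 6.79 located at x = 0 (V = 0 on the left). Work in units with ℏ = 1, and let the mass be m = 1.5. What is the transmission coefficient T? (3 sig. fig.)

T = 0.981

On each side the TISE gives plane waves with k = √(2m(E − V))/ℏ: k₁ = √(2·1.5·16) = 6.928, k₂ = √(2·1.5·9.21) = 5.256.
Matching ψ and ψ′ at x = 0 gives r = (k₁ − k₂)/(k₁ + k₂), so R = r² = 0.01882 and T = 1 − R = 0.9812.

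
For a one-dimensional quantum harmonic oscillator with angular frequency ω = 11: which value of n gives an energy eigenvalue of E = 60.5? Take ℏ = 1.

Invert E_n = (n + ½)ℏω: n = E/ℏω − ½ = 5.000, so n = 5.

n = 5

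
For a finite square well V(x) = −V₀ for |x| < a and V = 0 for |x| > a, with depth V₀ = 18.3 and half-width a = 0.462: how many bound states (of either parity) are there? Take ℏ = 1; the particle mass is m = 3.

N = 4

The dimensionless depth is z₀ = a√(2mV₀)/ℏ = 0.462 × √(109.8) = 4.841.
A new bound state (alternating even/odd) appears each time z₀ passes a multiple of π/2, so N = ⌊2z₀/π⌋ + 1 = ⌊3.082⌋ + 1 = 4.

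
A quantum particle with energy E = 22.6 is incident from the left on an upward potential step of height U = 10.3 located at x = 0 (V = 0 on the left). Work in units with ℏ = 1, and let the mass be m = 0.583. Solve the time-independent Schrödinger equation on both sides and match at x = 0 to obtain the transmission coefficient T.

On each side the TISE gives plane waves with k = √(2m(E − V))/ℏ: k₁ = √(2·0.583·22.6) = 5.133, k₂ = √(2·0.583·12.3) = 3.787.
Continuity of ψ and ψ′ at the step yields the reflection amplitude r = (k₁ − k₂)/(k₁ + k₂) = 0.1509; thus R = |r|² = 0.02278, T = 0.9772.

T = 0.977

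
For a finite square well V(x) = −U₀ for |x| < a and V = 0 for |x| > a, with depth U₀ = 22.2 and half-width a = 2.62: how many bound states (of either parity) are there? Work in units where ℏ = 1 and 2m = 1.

N = 8

Define the well-strength parameter z₀ = (a/ℏ)√(2mU₀) = 2.62 × √(2·0.5·22.2) = 12.34.
A new bound state (alternating even/odd) appears each time z₀ passes a multiple of π/2, so N = ⌊2z₀/π⌋ + 1 = ⌊7.859⌋ + 1 = 8.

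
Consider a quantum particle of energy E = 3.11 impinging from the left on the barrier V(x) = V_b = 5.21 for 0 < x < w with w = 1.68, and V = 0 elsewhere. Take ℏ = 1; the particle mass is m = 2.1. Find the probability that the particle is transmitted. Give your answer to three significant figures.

E < V_b: inside the barrier ψ ∝ e^{±κx} with κ = √(2m(V_b − E))/ℏ = 2.970.
κw = 4.989, sinh(κw) = 73.42.
The exact tunnelling result is T⁻¹ = 1 + V_b² sinh²(κw) / [4E(V_b − E)] = 5601, so T = 0.000179.

T = 0.000179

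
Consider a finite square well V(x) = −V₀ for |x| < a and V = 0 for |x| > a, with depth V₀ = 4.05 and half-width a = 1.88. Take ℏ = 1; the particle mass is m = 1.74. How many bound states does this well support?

Define the well-strength parameter z₀ = (a/ℏ)√(2mV₀) = 1.88 × √(2·1.74·4.05) = 7.058.
The even/odd transcendental equations gain one root per π/2 in z₀, giving N = 1 + ⌊2z₀/π⌋ = 1 + ⌊4.493⌋ = 5.

N = 5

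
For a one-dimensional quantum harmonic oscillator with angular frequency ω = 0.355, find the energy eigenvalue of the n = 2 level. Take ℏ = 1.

E = 0.888

The oscillator eigenvalues are E_n = ℏω(n + ½), so E_2 = 0.355 × 2.5 = 0.8875.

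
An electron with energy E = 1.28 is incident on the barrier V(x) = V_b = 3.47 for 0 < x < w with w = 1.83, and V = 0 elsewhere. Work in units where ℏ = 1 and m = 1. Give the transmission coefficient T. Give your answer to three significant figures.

T = 0.00175

Since E < V_b the interior solution is evanescent with decay constant κ = √(2m(V_b − E))/ℏ = 2.093.
κw = 3.830, sinh(κw) = 23.02.
The exact tunnelling result is T⁻¹ = 1 + V_b² sinh²(κw) / [4E(V_b − E)] = 570.0, so T = 0.00175.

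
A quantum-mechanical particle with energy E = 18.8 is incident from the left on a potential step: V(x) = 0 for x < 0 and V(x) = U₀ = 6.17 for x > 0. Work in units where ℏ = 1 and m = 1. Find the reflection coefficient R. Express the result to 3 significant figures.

R = 0.00982

The wavenumbers are k₁ = √(2mE)/ℏ = 6.132 on the left and k₂ = √(2m(E − U₀))/ℏ = 5.026 on the right.
Continuity of ψ and ψ′ at the step yields the reflection amplitude r = (k₁ − k₂)/(k₁ + k₂) = 0.09912; thus R = |r|² = 0.009825, T = 0.9902.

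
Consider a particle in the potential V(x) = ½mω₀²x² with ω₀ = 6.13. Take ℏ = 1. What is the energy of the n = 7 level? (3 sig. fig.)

Using E_n = (n + ½)ℏω₀: E_7 = 7.5 × 6.13 = 45.98.

E = 46.0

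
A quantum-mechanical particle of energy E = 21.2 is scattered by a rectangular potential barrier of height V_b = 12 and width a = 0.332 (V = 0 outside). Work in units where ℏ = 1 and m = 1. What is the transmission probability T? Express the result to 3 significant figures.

E > V_b: inside the barrier k₂ = √(2m(E − V_b))/ℏ = 4.290, k₂a = 1.424.
T = [1 + V_b² sin²(k₂a) / (4E(E − V_b))]⁻¹ = 1/1.181 = 0.847.

T = 0.847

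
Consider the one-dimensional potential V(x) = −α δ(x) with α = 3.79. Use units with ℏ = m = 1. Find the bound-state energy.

E = -7.18

The bound state is ψ(x) = √κ e^{−κ|x|}. The derivative jump ψ'(0⁺) − ψ'(0⁻) = −(2mα/ℏ²)ψ(0) fixes κ = mα/ℏ² = 3.790.
Then E = −ℏ²κ²/(2m) = −mα²/(2ℏ²) = -7.182.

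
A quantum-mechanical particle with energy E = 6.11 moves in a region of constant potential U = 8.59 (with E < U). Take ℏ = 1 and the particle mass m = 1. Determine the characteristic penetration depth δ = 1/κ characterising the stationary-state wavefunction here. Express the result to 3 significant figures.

δ = 0.449

Since E < U the TISE in this region is ψ'' = κ²ψ with κ = √(2m(U − E))/ℏ.
κ = √(2 × 1 × 2.48) = 2.227. The penetration depth is δ = 1/κ = 0.449.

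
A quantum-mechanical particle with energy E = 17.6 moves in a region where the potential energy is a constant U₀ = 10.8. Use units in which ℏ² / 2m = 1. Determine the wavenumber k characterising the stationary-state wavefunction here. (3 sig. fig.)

k = 2.61

With E > U₀ the solution is oscillatory, ψ ∝ e^{±ikx} with k = √(2m(E − U₀))/ℏ.
k = √(2 × 0.5 × 6.8) = 2.608.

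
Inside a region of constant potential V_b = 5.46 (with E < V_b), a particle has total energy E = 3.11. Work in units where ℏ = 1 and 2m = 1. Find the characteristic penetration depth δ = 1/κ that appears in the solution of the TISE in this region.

Since E < V_b the TISE in this region is ψ'' = κ²ψ with κ = √(2m(V_b − E))/ℏ.
κ = √(2 × 0.5 × 2.35) = 1.533. The penetration depth is δ = 1/κ = 0.652.

δ = 0.652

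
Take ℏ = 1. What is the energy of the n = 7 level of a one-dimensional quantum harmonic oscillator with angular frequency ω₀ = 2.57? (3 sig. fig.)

Using E_n = (n + ½)ℏω₀: E_7 = 7.5 × 2.57 = 19.28.

E = 19.3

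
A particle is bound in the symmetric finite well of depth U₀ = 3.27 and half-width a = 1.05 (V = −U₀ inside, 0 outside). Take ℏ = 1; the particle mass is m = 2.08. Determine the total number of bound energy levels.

N = 3

The dimensionless depth is z₀ = a√(2mU₀)/ℏ = 1.05 × √(13.60) = 3.873.
The even/odd transcendental equations gain one root per π/2 in z₀, giving N = 1 + ⌊2z₀/π⌋ = 1 + ⌊2.465⌋ = 3.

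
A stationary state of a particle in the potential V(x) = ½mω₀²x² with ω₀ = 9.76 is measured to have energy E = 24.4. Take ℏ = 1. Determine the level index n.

E_n = ℏω₀(n + ½) ⇒ n = E/(ℏω₀) − ½ = 24.4/9.76 − 0.5 = 2.000 → n = 2.

n = 2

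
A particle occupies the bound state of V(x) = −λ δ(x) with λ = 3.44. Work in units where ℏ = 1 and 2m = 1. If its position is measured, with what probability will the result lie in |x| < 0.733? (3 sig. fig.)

The normalised bound state is ψ = √κ e^{−κ|x|} with κ = mλ/ℏ² = 1.720.
P(|x| < d) = ∫_{−d}^{d} κ e^{−2κ|x|} dx = 1 − e^{−2κd} = 1 − e^{−2.522} = 0.9197.

P = 0.920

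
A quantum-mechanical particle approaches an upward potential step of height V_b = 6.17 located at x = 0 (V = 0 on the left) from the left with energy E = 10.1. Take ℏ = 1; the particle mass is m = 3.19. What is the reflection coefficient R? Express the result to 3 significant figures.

The wavenumbers are k₁ = √(2mE)/ℏ = 8.027 on the left and k₂ = √(2m(E − V_b))/ℏ = 5.007 on the right.
Matching ψ and ψ′ at x = 0 gives r = (k₁ − k₂)/(k₁ + k₂), so R = r² = 0.05368 and T = 1 − R = 0.9463.

R = 0.0537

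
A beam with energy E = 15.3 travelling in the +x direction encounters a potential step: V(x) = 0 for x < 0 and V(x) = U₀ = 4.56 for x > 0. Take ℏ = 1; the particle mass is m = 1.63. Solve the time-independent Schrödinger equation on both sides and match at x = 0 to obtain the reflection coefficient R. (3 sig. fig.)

R = 0.00779

On each side the TISE gives plane waves with k = √(2m(E − V))/ℏ: k₁ = √(2·1.63·15.3) = 7.062, k₂ = √(2·1.63·10.74) = 5.917.
Continuity of ψ and ψ′ at the step yields the reflection amplitude r = (k₁ − k₂)/(k₁ + k₂) = 0.08824; thus R = |r|² = 0.007786, T = 0.9922.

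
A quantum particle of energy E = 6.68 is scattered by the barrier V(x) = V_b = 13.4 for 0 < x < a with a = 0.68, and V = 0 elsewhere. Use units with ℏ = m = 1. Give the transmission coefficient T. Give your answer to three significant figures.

T = 0.0270

E < V_b: inside the barrier ψ ∝ e^{±κx} with κ = √(2m(V_b − E))/ℏ = 3.666.
κa = 2.493, sinh(κa) = 6.007.
Matching ψ, ψ′ at both faces gives T = [1 + V_b² sinh²(κa) / (4E(V_b − E))]⁻¹ = 1/37.08 = 0.0270.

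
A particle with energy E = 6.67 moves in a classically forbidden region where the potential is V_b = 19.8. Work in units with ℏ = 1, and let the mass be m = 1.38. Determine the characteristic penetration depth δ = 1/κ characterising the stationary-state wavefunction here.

Since E < V_b the TISE in this region is ψ'' = κ²ψ with κ = √(2m(V_b − E))/ℏ.
κ = √(2 × 1.38 × 13.13) = 6.020. The penetration depth is δ = 1/κ = 0.166.

δ = 0.166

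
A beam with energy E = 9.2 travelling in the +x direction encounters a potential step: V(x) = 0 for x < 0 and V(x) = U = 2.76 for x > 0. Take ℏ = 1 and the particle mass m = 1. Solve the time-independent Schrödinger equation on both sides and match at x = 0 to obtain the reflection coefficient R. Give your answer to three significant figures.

R = 0.00791

The wavenumbers are k₁ = √(2mE)/ℏ = 4.290 on the left and k₂ = √(2m(E − U))/ℏ = 3.589 on the right.
Matching ψ and ψ′ at x = 0 gives r = (k₁ − k₂)/(k₁ + k₂), so R = r² = 0.007909 and T = 1 − R = 0.9921.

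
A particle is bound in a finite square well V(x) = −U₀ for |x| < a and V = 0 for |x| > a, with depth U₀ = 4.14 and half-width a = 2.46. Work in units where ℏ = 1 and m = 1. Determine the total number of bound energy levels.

The dimensionless depth is z₀ = a√(2mU₀)/ℏ = 2.46 × √(8.280) = 7.079.
A new bound state (alternating even/odd) appears each time z₀ passes a multiple of π/2, so N = ⌊2z₀/π⌋ + 1 = ⌊4.506⌋ + 1 = 5.

N = 5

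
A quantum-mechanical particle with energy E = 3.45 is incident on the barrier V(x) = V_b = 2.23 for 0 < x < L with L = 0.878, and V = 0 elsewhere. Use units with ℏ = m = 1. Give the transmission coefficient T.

Above the barrier the interior wavenumber is k₂ = √(2m(E − V_b))/ℏ = 1.562, giving phase k₂L = 1.371.
T = [1 + V_b² sin²(k₂L) / (4E(E − V_b))]⁻¹ = 1/1.284 = 0.779.

T = 0.779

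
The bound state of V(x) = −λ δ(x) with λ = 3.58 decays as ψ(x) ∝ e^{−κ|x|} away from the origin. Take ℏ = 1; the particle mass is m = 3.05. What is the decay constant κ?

Integrating the TISE across x = 0 gives the cusp condition ψ'(0⁺) − ψ'(0⁻) = −(2mλ/ℏ²)ψ(0).
With ψ ∝ e^{−κ|x|} this yields −2κ = −2mλ/ℏ², so κ = mλ/ℏ² = 10.92.

κ = 10.9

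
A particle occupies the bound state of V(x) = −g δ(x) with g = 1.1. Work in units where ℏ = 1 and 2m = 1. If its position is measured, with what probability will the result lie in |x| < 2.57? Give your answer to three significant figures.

P = 0.941

The normalised bound state is ψ = √κ e^{−κ|x|} with κ = mg/ℏ² = 0.5500.
P(|x| < d) = ∫_{−d}^{d} κ e^{−2κ|x|} dx = 1 − e^{−2κd} = 1 − e^{−2.827} = 0.9408.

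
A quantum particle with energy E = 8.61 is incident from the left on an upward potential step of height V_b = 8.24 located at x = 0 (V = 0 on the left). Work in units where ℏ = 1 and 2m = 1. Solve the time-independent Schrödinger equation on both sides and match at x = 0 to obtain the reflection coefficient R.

R = 0.431

On each side the TISE gives plane waves with k = √(2m(E − V))/ℏ: k₁ = √(2·½·8.61) = 2.934, k₂ = √(2·½·0.37) = 0.6083.
Matching ψ and ψ′ at x = 0 gives r = (k₁ − k₂)/(k₁ + k₂), so R = r² = 0.4311 and T = 1 − R = 0.5689.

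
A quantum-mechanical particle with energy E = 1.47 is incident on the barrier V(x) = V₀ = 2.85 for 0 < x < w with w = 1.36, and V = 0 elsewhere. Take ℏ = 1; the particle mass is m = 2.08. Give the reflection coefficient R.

Since E < V₀ the interior solution is evanescent with decay constant κ = √(2m(V₀ − E))/ℏ = 2.396.
κw = 3.259, sinh(κw) = 12.99.
The exact tunnelling result is T⁻¹ = 1 + V₀² sinh²(κw) / [4E(V₀ − E)] = 169.8, so T = 0.00589.
R = 1 − T = 0.994.

R = 0.994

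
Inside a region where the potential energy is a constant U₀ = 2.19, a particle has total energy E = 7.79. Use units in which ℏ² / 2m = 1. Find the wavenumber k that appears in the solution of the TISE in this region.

With E > U₀ the solution is oscillatory, ψ ∝ e^{±ikx} with k = √(2m(E − U₀))/ℏ.
k = √(2 × 0.5 × 5.6) = 2.366.

k = 2.37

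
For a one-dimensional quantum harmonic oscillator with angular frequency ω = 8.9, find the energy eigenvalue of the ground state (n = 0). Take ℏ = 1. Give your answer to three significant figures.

E = 4.45

The oscillator eigenvalues are E_n = ℏω(n + ½), so E_0 = 8.9 × 0.5 = 4.450.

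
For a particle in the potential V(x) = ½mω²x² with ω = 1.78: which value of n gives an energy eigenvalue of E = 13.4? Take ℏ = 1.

n = 7

Invert E_n = (n + ½)ℏω: n = E/ℏω − ½ = 7.028, so n = 7.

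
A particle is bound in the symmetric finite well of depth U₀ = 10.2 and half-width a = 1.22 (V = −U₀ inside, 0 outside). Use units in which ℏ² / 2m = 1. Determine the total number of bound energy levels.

Define the well-strength parameter z₀ = (a/ℏ)√(2mU₀) = 1.22 × √(2·0.5·10.2) = 3.896.
The even/odd transcendental equations gain one root per π/2 in z₀, giving N = 1 + ⌊2z₀/π⌋ = 1 + ⌊2.481⌋ = 3.

N = 3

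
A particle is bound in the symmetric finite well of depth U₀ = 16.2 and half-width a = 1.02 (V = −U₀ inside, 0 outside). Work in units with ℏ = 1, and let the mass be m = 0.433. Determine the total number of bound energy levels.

The dimensionless depth is z₀ = a√(2mU₀)/ℏ = 1.02 × √(14.03) = 3.820.
The even/odd transcendental equations gain one root per π/2 in z₀, giving N = 1 + ⌊2z₀/π⌋ = 1 + ⌊2.432⌋ = 3.

N = 3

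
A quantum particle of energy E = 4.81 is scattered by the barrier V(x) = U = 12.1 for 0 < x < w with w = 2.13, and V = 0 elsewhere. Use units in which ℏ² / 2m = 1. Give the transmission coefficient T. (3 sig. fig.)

E < U: inside the barrier ψ ∝ e^{±κx} with κ = √(2m(U − E))/ℏ = 2.700.
κw = 5.751, sinh(κw) = 157.3.
The exact tunnelling result is T⁻¹ = 1 + U² sinh²(κw) / [4E(U − E)] = 25810, so T = 0.0000387.

T = 0.0000387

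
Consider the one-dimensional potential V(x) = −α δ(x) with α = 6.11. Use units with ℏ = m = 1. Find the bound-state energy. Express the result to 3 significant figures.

The bound state is ψ(x) = √κ e^{−κ|x|}. The derivative jump ψ'(0⁺) − ψ'(0⁻) = −(2mα/ℏ²)ψ(0) fixes κ = mα/ℏ² = 6.110.
Then E = −ℏ²κ²/(2m) = −mα²/(2ℏ²) = -18.67.

E = -18.7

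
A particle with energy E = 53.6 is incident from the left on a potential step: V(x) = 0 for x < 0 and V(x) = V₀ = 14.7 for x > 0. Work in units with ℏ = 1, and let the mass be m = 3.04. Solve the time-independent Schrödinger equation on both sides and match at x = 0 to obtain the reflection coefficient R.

R = 0.00639

On each side the TISE gives plane waves with k = √(2m(E − V))/ℏ: k₁ = √(2·3.04·53.6) = 18.05, k₂ = √(2·3.04·38.9) = 15.38.
Matching ψ and ψ′ at x = 0 gives r = (k₁ − k₂)/(k₁ + k₂), so R = r² = 0.006395 and T = 1 − R = 0.9936.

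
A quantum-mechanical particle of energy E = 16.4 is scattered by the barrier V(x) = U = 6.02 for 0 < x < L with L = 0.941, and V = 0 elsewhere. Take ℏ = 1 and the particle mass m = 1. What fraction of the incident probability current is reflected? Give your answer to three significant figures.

R = 0.0423

Above the barrier the interior wavenumber is k₂ = √(2m(E − U))/ℏ = 4.556, giving phase k₂L = 4.287.
Matching at both interfaces gives T⁻¹ = 1 + U² sin²(k₂L) / [4E(E − U)] = 1.044, hence T = 0.958.
R = 1 − T = 0.0423.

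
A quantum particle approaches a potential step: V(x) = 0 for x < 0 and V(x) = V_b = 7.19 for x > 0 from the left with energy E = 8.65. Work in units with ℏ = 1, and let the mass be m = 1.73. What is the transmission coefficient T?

The wavenumbers are k₁ = √(2mE)/ℏ = 5.471 on the left and k₂ = √(2m(E − V_b))/ℏ = 2.248 on the right.
Continuity of ψ and ψ′ at the step yields the reflection amplitude r = (k₁ − k₂)/(k₁ + k₂) = 0.4176; thus R = |r|² = 0.1744, T = 0.8256.

T = 0.826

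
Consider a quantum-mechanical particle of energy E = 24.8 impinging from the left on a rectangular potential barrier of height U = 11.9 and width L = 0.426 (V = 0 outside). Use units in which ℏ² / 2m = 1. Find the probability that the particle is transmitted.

T = 0.901

E > U: inside the barrier k₂ = √(2m(E − U))/ℏ = 3.592, k₂L = 1.530.
T = [1 + U² sin²(k₂L) / (4E(E − U))]⁻¹ = 1/1.110 = 0.901.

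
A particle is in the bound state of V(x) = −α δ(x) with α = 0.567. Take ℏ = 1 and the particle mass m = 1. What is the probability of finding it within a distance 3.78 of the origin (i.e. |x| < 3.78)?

P = 0.986

The normalised bound state is ψ = √κ e^{−κ|x|} with κ = mα/ℏ² = 0.5670.
P(|x| < d) = ∫_{−d}^{d} κ e^{−2κ|x|} dx = 1 − e^{−2κd} = 1 − e^{−4.287} = 0.9862.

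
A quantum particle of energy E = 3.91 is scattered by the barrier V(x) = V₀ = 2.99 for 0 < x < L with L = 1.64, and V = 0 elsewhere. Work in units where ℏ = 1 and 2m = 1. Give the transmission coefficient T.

Above the barrier the interior wavenumber is k₂ = √(2m(E − V₀))/ℏ = 0.9592, giving phase k₂L = 1.573.
Matching at both interfaces gives T⁻¹ = 1 + V₀² sin²(k₂L) / [4E(E − V₀)] = 1.621, hence T = 0.617.

T = 0.617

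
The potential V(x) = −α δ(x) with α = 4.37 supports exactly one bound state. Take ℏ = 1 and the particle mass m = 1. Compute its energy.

E = -9.55

The bound state is ψ(x) = √κ e^{−κ|x|}. The derivative jump ψ'(0⁺) − ψ'(0⁻) = −(2mα/ℏ²)ψ(0) fixes κ = mα/ℏ² = 4.370.
Then E = −ℏ²κ²/(2m) = −mα²/(2ℏ²) = -9.548.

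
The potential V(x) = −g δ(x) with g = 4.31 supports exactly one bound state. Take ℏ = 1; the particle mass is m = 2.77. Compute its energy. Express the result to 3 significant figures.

E = -25.7

For x ≠ 0 the bound state is ψ ∝ e^{−κ|x|}; integrating the TISE across the delta gives the cusp condition 2κ = 2mg/ℏ², so κ = 11.94.
Then E = −ℏ²κ²/(2m) = −mg²/(2ℏ²) = -25.73.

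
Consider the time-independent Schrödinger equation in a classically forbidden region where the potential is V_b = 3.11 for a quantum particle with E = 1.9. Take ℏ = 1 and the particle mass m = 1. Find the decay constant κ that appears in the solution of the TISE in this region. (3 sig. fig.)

κ = 1.56

Since E < V_b the TISE in this region is ψ'' = κ²ψ with κ = √(2m(V_b − E))/ℏ.
κ = √(2 × 1 × 1.21) = 1.556.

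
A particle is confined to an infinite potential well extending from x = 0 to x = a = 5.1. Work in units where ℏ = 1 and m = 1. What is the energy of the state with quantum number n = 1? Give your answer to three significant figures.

E = 0.190

The infinite-well eigenfunctions ψ_n = √(2/a) sin(nπx/a) vanish at both walls, giving E_n = n²π²ℏ²/(2ma²).
E_1 = 1² × π² / (2 × 1 × 5.1²) = 0.1897.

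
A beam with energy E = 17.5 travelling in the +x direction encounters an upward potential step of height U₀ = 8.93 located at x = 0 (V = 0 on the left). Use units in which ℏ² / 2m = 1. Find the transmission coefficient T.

T = 0.969

The wavenumbers are k₁ = √(2mE)/ℏ = 4.183 on the left and k₂ = √(2m(E − U₀))/ℏ = 2.927 on the right.
Matching ψ and ψ′ at x = 0 gives r = (k₁ − k₂)/(k₁ + k₂), so R = r² = 0.03119 and T = 1 − R = 0.9688.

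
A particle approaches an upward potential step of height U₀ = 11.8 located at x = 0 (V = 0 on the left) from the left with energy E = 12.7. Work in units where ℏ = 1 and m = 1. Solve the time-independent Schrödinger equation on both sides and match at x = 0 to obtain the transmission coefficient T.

The wavenumbers are k₁ = √(2mE)/ℏ = 5.040 on the left and k₂ = √(2m(E − U₀))/ℏ = 1.342 on the right.
Continuity of ψ and ψ′ at the step yields the reflection amplitude r = (k₁ − k₂)/(k₁ + k₂) = 0.5795; thus R = |r|² = 0.3358, T = 0.6642.

T = 0.664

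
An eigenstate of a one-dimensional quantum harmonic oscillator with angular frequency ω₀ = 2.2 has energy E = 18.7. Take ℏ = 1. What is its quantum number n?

Invert E_n = (n + ½)ℏω₀: n = E/ℏω₀ − ½ = 8.000, so n = 8.

n = 8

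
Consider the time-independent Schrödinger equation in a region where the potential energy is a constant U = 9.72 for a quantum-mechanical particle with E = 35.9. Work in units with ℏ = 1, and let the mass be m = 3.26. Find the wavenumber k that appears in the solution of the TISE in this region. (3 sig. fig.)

With E > U the solution is oscillatory, ψ ∝ e^{±ikx} with k = √(2m(E − U))/ℏ.
k = √(2 × 3.26 × 26.18) = 13.06.

k = 13.1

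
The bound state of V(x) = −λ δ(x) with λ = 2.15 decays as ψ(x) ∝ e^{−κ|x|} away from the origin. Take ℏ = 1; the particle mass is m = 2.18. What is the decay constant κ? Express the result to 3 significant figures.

Integrate −(ℏ²/2m)ψ'' − λδ(x)ψ = Eψ from −ε to +ε: the ψ'' term gives ψ'(0⁺) − ψ'(0⁻) and the δ term gives −(2mλ/ℏ²)ψ(0).
With ψ ∝ e^{−κ|x|} this yields −2κ = −2mλ/ℏ², so κ = mλ/ℏ² = 4.687.

κ = 4.69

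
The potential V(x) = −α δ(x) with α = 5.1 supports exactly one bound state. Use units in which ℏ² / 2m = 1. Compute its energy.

E = -6.50

For x ≠ 0 the bound state is ψ ∝ e^{−κ|x|}; integrating the TISE across the delta gives the cusp condition 2κ = 2mα/ℏ², so κ = 2.550.
Then E = −ℏ²κ²/(2m) = −mα²/(2ℏ²) = -6.503.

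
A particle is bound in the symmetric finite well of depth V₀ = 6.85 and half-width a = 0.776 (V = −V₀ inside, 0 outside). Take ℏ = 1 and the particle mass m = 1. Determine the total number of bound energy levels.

N = 2

Define the well-strength parameter z₀ = (a/ℏ)√(2mV₀) = 0.776 × √(2·1·6.85) = 2.872.
A new bound state (alternating even/odd) appears each time z₀ passes a multiple of π/2, so N = ⌊2z₀/π⌋ + 1 = ⌊1.829⌋ + 1 = 2.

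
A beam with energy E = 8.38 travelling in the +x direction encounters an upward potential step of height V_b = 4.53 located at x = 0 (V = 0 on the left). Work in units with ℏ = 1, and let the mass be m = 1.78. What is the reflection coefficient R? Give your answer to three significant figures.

The wavenumbers are k₁ = √(2mE)/ℏ = 5.462 on the left and k₂ = √(2m(E − V_b))/ℏ = 3.702 on the right.
Matching ψ and ψ′ at x = 0 gives r = (k₁ − k₂)/(k₁ + k₂), so R = r² = 0.03688 and T = 1 − R = 0.9631.

R = 0.0369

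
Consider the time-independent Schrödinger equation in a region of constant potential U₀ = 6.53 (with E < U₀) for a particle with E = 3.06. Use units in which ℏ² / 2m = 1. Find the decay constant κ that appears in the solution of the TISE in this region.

κ = 1.86

Since E < U₀ the TISE in this region is ψ'' = κ²ψ with κ = √(2m(U₀ − E))/ℏ.
κ = √(2 × 0.5 × 3.47) = 1.863.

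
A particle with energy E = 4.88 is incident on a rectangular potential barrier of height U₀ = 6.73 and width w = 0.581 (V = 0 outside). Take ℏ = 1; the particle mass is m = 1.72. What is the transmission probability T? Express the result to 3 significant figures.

T = 0.159

Since E < U₀ the interior solution is evanescent with decay constant κ = √(2m(U₀ − E))/ℏ = 2.523.
κw = 1.466, sinh(κw) = 2.050.
The exact tunnelling result is T⁻¹ = 1 + U₀² sinh²(κw) / [4E(U₀ − E)] = 6.270, so T = 0.159.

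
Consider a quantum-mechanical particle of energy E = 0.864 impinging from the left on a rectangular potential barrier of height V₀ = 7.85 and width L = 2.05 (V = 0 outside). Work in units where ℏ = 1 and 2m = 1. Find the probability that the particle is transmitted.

Since E < V₀ the interior solution is evanescent with decay constant κ = √(2m(V₀ − E))/ℏ = 2.643.
κL = 5.418, sinh(κL) = 112.8.
The exact tunnelling result is T⁻¹ = 1 + V₀² sinh²(κL) / [4E(V₀ − E)] = 32450, so T = 0.0000308.

T = 0.0000308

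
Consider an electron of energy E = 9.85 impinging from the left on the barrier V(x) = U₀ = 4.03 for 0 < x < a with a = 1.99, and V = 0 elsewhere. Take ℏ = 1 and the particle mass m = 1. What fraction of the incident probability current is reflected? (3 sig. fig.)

R = 0.0164

E > U₀: inside the barrier k₂ = √(2m(E − U₀))/ℏ = 3.412, k₂a = 6.789.
Matching at both interfaces gives T⁻¹ = 1 + U₀² sin²(k₂a) / [4E(E − U₀)] = 1.017, hence T = 0.984.
R = 1 − T = 0.0164.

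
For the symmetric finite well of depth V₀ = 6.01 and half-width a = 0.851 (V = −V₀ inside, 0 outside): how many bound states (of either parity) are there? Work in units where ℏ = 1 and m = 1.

Define the well-strength parameter z₀ = (a/ℏ)√(2mV₀) = 0.851 × √(2·1·6.01) = 2.950.
The even/odd transcendental equations gain one root per π/2 in z₀, giving N = 1 + ⌊2z₀/π⌋ = 1 + ⌊1.878⌋ = 2.

N = 2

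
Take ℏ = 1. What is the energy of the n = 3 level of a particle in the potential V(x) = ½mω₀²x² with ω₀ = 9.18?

The oscillator eigenvalues are E_n = ℏω₀(n + ½), so E_3 = 9.18 × 3.5 = 32.13.

E = 32.1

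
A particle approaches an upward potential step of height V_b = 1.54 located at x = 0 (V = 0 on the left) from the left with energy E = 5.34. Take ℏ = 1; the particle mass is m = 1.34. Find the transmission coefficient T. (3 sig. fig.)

The wavenumbers are k₁ = √(2mE)/ℏ = 3.783 on the left and k₂ = √(2m(E − V_b))/ℏ = 3.191 on the right.
Matching ψ and ψ′ at x = 0 gives r = (k₁ − k₂)/(k₁ + k₂), so R = r² = 0.007200 and T = 1 − R = 0.9928.

T = 0.993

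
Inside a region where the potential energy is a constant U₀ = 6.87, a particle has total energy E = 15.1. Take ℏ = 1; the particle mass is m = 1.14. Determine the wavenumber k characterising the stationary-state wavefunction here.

k = 4.33

With E > U₀ the solution is oscillatory, ψ ∝ e^{±ikx} with k = √(2m(E − U₀))/ℏ.
k = √(2 × 1.14 × 8.23) = 4.332.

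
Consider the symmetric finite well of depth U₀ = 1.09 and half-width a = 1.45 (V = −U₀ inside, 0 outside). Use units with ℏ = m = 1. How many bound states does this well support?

N = 2

The dimensionless depth is z₀ = a√(2mU₀)/ℏ = 1.45 × √(2.180) = 2.141.
A new bound state (alternating even/odd) appears each time z₀ passes a multiple of π/2, so N = ⌊2z₀/π⌋ + 1 = ⌊1.363⌋ + 1 = 2.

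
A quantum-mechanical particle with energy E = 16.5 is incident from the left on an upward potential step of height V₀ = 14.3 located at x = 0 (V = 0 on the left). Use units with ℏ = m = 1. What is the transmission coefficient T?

On each side the TISE gives plane waves with k = √(2m(E − V))/ℏ: k₁ = √(2·1·16.5) = 5.745, k₂ = √(2·1·2.2) = 2.098.
Matching ψ and ψ′ at x = 0 gives r = (k₁ − k₂)/(k₁ + k₂), so R = r² = 0.2163 and T = 1 − R = 0.7837.

T = 0.784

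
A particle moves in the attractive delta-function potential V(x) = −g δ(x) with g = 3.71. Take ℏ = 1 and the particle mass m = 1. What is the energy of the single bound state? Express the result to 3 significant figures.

E = -6.88

The bound state is ψ(x) = √κ e^{−κ|x|}. The derivative jump ψ'(0⁺) − ψ'(0⁻) = −(2mg/ℏ²)ψ(0) fixes κ = mg/ℏ² = 3.710.
Then E = −ℏ²κ²/(2m) = −mg²/(2ℏ²) = -6.882.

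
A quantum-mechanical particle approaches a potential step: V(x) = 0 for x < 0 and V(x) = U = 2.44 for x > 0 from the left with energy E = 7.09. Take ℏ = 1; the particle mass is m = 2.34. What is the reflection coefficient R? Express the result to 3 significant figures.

The wavenumbers are k₁ = √(2mE)/ℏ = 5.760 on the left and k₂ = √(2m(E − U))/ℏ = 4.665 on the right.
Continuity of ψ and ψ′ at the step yields the reflection amplitude r = (k₁ − k₂)/(k₁ + k₂) = 0.1051; thus R = |r|² = 0.01104, T = 0.9890.

R = 0.0110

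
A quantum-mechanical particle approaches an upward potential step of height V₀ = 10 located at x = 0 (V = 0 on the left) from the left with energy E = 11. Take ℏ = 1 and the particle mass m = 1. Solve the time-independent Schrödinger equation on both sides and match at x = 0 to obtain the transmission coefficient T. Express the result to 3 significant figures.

On each side the TISE gives plane waves with k = √(2m(E − V))/ℏ: k₁ = √(2·1·11) = 4.690, k₂ = √(2·1·1) = 1.414.
Continuity of ψ and ψ′ at the step yields the reflection amplitude r = (k₁ − k₂)/(k₁ + k₂) = 0.5367; thus R = |r|² = 0.2880, T = 0.7120.

T = 0.712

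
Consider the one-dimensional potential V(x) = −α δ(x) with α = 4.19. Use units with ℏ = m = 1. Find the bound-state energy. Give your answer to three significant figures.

E = -8.78

For x ≠ 0 the bound state is ψ ∝ e^{−κ|x|}; integrating the TISE across the delta gives the cusp condition 2κ = 2mα/ℏ², so κ = 4.190.
Then E = −ℏ²κ²/(2m) = −mα²/(2ℏ²) = -8.778.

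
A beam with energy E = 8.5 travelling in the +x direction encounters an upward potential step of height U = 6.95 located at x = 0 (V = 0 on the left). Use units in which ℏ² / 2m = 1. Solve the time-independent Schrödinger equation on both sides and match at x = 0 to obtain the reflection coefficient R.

R = 0.161

On each side the TISE gives plane waves with k = √(2m(E − V))/ℏ: k₁ = √(2·½·8.5) = 2.915, k₂ = √(2·½·1.55) = 1.245.
Matching ψ and ψ′ at x = 0 gives r = (k₁ − k₂)/(k₁ + k₂), so R = r² = 0.1612 and T = 1 − R = 0.8388.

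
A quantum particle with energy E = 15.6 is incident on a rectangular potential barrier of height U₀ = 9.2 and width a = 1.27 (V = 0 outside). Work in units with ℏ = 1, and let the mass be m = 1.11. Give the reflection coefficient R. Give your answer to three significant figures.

E > U₀: inside the barrier k₂ = √(2m(E − U₀))/ℏ = 3.769, k₂a = 4.787.
Matching at both interfaces gives T⁻¹ = 1 + U₀² sin²(k₂a) / [4E(E − U₀)] = 1.211, hence T = 0.826.
R = 1 − T = 0.174.

R = 0.174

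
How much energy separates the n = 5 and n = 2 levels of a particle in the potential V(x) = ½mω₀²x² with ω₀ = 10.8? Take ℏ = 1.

E_n = ℏω₀(n + ½), so ΔE = (5 − 2) ℏω₀ = 3 × 10.8 = 32.40.

ΔE = 32.4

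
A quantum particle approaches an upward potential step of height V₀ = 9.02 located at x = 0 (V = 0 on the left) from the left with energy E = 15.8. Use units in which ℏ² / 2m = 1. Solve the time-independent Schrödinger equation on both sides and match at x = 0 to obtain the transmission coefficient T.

On each side the TISE gives plane waves with k = √(2m(E − V))/ℏ: k₁ = √(2·½·15.8) = 3.975, k₂ = √(2·½·6.78) = 2.604.
Matching ψ and ψ′ at x = 0 gives r = (k₁ − k₂)/(k₁ + k₂), so R = r² = 0.04343 and T = 1 − R = 0.9566.

T = 0.957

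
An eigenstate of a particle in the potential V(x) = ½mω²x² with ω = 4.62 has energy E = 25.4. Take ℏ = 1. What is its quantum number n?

Invert E_n = (n + ½)ℏω: n = E/ℏω − ½ = 4.998, so n = 5.

n = 5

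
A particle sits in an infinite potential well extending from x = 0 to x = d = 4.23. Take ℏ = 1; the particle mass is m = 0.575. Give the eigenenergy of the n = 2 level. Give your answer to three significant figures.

E = 1.92

Requiring ψ(0) = ψ(d) = 0 quantises k = nπ/d, hence E_n = ℏ²k²/2m = n²π²ℏ²/(2md²).
E_2 = 2² × π² / (2 × 0.575 × 4.23²) = 1.919.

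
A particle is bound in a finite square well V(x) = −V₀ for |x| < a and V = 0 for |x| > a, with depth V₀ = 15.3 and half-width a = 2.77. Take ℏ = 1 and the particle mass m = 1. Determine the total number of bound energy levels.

The dimensionless depth is z₀ = a√(2mV₀)/ℏ = 2.77 × √(30.60) = 15.32.
The even/odd transcendental equations gain one root per π/2 in z₀, giving N = 1 + ⌊2z₀/π⌋ = 1 + ⌊9.755⌋ = 10.

N = 10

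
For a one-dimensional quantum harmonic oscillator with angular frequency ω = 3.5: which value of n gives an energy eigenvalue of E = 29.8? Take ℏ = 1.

E_n = ℏω(n + ½) ⇒ n = E/(ℏω) − ½ = 29.8/3.5 − 0.5 = 8.014 → n = 8.

n = 8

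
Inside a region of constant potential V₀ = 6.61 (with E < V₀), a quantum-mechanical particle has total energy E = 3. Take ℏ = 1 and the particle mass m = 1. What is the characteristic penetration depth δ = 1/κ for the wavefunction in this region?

Since E < V₀ the TISE in this region is ψ'' = κ²ψ with κ = √(2m(V₀ − E))/ℏ.
κ = √(2 × 1 × 3.61) = 2.687. The penetration depth is δ = 1/κ = 0.372.

δ = 0.372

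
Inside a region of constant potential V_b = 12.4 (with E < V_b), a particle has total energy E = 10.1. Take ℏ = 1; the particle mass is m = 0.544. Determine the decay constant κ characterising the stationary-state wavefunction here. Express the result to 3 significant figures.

Since E < V_b the TISE in this region is ψ'' = κ²ψ with κ = √(2m(V_b − E))/ℏ.
κ = √(2 × 0.544 × 2.3) = 1.582.

κ = 1.58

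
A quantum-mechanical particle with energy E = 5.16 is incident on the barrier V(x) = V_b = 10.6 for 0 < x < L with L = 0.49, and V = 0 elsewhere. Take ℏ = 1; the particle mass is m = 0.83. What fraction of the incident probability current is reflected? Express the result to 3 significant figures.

E < V_b: inside the barrier ψ ∝ e^{±κx} with κ = √(2m(V_b − E))/ℏ = 3.005.
κL = 1.472, sinh(κL) = 2.065.
The exact tunnelling result is T⁻¹ = 1 + V_b² sinh²(κL) / [4E(V_b − E)] = 5.269, so T = 0.190.
R = 1 − T = 0.810.

R = 0.810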